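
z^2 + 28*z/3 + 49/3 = (z + 7/3)*(z + 7)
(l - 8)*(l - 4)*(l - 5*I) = l^3 - 12*l^2 - 5*I*l^2 + 32*l + 60*I*l - 160*I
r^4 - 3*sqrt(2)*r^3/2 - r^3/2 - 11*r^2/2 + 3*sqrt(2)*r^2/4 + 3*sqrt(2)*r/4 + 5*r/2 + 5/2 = (r - 1)*(r + 1/2)*(r - 5*sqrt(2)/2)*(r + sqrt(2))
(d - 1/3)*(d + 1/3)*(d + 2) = d^3 + 2*d^2 - d/9 - 2/9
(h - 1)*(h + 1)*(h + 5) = h^3 + 5*h^2 - h - 5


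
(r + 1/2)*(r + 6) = r^2 + 13*r/2 + 3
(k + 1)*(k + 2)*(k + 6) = k^3 + 9*k^2 + 20*k + 12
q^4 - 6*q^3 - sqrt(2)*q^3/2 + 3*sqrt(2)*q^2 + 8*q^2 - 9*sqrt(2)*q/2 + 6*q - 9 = (q - 3)^2*(q - sqrt(2))*(q + sqrt(2)/2)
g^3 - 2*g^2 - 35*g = g*(g - 7)*(g + 5)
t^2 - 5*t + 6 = (t - 3)*(t - 2)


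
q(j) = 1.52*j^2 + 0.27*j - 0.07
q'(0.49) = 1.76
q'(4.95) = 15.32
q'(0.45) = 1.64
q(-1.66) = 3.67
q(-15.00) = 337.88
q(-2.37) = 7.83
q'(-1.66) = -4.78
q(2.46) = 9.79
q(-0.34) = 0.01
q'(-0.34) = -0.76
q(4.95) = 38.51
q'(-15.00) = -45.33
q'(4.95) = 15.32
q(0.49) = 0.43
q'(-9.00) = -27.09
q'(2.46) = 7.75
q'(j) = 3.04*j + 0.27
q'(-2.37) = -6.93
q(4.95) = 38.51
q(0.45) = 0.36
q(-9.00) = 120.62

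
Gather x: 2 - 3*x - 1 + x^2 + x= x^2 - 2*x + 1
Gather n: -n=-n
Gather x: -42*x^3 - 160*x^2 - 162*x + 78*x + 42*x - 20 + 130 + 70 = -42*x^3 - 160*x^2 - 42*x + 180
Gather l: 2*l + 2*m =2*l + 2*m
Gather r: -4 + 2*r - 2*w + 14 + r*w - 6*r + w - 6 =r*(w - 4) - w + 4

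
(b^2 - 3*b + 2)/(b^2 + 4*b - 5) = (b - 2)/(b + 5)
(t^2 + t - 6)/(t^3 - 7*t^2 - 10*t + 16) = (t^2 + t - 6)/(t^3 - 7*t^2 - 10*t + 16)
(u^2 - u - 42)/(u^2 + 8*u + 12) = (u - 7)/(u + 2)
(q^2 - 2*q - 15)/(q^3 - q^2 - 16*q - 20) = (q + 3)/(q^2 + 4*q + 4)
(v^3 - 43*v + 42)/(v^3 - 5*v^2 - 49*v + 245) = (v^2 - 7*v + 6)/(v^2 - 12*v + 35)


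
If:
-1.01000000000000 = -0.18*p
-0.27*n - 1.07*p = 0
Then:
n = -22.24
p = 5.61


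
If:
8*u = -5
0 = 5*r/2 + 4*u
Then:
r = 1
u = -5/8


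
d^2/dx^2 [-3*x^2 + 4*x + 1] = -6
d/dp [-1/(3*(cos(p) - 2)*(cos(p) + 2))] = -sin(2*p)/(3*(cos(p) - 2)^2*(cos(p) + 2)^2)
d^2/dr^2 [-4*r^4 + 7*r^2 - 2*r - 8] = 14 - 48*r^2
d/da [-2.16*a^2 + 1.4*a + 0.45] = 1.4 - 4.32*a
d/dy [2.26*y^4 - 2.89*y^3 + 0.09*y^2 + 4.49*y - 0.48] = 9.04*y^3 - 8.67*y^2 + 0.18*y + 4.49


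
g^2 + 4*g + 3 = (g + 1)*(g + 3)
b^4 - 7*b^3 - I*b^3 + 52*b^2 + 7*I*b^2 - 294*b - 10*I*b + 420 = (b - 5)*(b - 2)*(b - 7*I)*(b + 6*I)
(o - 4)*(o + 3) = o^2 - o - 12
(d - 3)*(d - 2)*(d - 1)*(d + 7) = d^4 + d^3 - 31*d^2 + 71*d - 42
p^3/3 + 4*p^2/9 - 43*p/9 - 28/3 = (p/3 + 1)*(p - 4)*(p + 7/3)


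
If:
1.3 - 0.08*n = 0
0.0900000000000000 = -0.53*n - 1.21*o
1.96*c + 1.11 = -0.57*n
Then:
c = -5.29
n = 16.25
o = -7.19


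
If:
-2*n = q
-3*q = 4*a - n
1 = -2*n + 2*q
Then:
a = -7/24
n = -1/6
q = 1/3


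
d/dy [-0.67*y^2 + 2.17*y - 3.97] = 2.17 - 1.34*y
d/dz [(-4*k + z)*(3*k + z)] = -k + 2*z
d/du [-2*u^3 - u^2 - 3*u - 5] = -6*u^2 - 2*u - 3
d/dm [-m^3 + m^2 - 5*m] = -3*m^2 + 2*m - 5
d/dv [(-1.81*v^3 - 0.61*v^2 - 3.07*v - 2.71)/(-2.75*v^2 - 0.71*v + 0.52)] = (4.9775*v^4 + 2.5702*v^3 - 10.833*v^2 - 15.5394*v - 3.5205)/(7.5625*v^4 + 3.905*v^3 - 2.3559*v^2 - 0.7384*v + 0.2704)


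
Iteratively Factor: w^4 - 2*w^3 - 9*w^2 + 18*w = (w)*(w^3 - 2*w^2 - 9*w + 18) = w*(w + 3)*(w^2 - 5*w + 6) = w*(w - 3)*(w + 3)*(w - 2)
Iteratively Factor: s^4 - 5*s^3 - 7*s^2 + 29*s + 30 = (s - 5)*(s^3 - 7*s - 6) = (s - 5)*(s + 1)*(s^2 - s - 6) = (s - 5)*(s + 1)*(s + 2)*(s - 3)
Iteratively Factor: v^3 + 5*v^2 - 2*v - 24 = (v - 2)*(v^2 + 7*v + 12) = (v - 2)*(v + 4)*(v + 3)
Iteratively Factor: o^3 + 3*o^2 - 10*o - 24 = (o - 3)*(o^2 + 6*o + 8) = (o - 3)*(o + 2)*(o + 4)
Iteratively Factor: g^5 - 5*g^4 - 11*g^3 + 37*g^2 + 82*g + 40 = (g + 1)*(g^4 - 6*g^3 - 5*g^2 + 42*g + 40) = (g - 4)*(g + 1)*(g^3 - 2*g^2 - 13*g - 10) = (g - 5)*(g - 4)*(g + 1)*(g^2 + 3*g + 2) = (g - 5)*(g - 4)*(g + 1)*(g + 2)*(g + 1)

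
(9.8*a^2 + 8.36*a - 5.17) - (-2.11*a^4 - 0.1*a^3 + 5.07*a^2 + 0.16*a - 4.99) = 2.11*a^4 + 0.1*a^3 + 4.73*a^2 + 8.2*a - 0.18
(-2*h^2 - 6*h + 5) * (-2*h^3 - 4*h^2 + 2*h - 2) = 4*h^5 + 20*h^4 + 10*h^3 - 28*h^2 + 22*h - 10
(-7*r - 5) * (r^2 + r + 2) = -7*r^3 - 12*r^2 - 19*r - 10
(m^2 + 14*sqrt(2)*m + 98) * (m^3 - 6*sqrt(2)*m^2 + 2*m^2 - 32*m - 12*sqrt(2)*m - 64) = m^5 + 2*m^4 + 8*sqrt(2)*m^4 - 102*m^3 + 16*sqrt(2)*m^3 - 1036*sqrt(2)*m^2 - 204*m^2 - 3136*m - 2072*sqrt(2)*m - 6272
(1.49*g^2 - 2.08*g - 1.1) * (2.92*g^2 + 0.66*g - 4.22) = 4.3508*g^4 - 5.0902*g^3 - 10.8726*g^2 + 8.0516*g + 4.642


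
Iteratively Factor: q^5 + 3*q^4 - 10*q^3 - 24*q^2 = (q - 3)*(q^4 + 6*q^3 + 8*q^2) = q*(q - 3)*(q^3 + 6*q^2 + 8*q) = q*(q - 3)*(q + 2)*(q^2 + 4*q) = q^2*(q - 3)*(q + 2)*(q + 4)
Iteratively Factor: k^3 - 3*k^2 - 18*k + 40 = (k + 4)*(k^2 - 7*k + 10) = (k - 2)*(k + 4)*(k - 5)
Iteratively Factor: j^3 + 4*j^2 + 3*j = (j)*(j^2 + 4*j + 3) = j*(j + 3)*(j + 1)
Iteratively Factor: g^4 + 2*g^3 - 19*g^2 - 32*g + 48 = (g + 4)*(g^3 - 2*g^2 - 11*g + 12) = (g - 4)*(g + 4)*(g^2 + 2*g - 3) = (g - 4)*(g - 1)*(g + 4)*(g + 3)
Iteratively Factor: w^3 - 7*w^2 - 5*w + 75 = (w + 3)*(w^2 - 10*w + 25) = (w - 5)*(w + 3)*(w - 5)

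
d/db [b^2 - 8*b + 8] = 2*b - 8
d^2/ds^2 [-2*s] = 0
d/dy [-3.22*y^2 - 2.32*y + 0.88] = -6.44*y - 2.32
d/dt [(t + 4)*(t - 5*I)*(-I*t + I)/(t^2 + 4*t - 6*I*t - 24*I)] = (-I*t^2 - 12*t + 1 + 30*I)/(t^2 - 12*I*t - 36)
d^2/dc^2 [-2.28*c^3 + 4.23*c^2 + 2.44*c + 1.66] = 8.46 - 13.68*c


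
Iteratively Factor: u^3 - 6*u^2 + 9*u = (u - 3)*(u^2 - 3*u) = u*(u - 3)*(u - 3)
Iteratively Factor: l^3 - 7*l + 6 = (l - 1)*(l^2 + l - 6) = (l - 1)*(l + 3)*(l - 2)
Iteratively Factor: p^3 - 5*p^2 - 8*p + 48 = (p - 4)*(p^2 - p - 12) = (p - 4)*(p + 3)*(p - 4)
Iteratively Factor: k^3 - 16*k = (k)*(k^2 - 16) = k*(k + 4)*(k - 4)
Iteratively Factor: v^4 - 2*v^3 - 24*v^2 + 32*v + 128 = (v - 4)*(v^3 + 2*v^2 - 16*v - 32) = (v - 4)*(v + 2)*(v^2 - 16) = (v - 4)^2*(v + 2)*(v + 4)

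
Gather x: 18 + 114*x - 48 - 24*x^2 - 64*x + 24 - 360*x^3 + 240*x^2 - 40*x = -360*x^3 + 216*x^2 + 10*x - 6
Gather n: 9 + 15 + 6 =30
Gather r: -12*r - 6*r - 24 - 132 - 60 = -18*r - 216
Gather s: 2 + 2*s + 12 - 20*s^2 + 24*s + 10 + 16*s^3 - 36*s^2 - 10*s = 16*s^3 - 56*s^2 + 16*s + 24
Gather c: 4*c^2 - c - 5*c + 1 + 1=4*c^2 - 6*c + 2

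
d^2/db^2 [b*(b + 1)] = 2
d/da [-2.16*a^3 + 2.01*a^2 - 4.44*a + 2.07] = -6.48*a^2 + 4.02*a - 4.44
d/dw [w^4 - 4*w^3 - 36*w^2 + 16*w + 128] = 4*w^3 - 12*w^2 - 72*w + 16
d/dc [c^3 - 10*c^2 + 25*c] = 3*c^2 - 20*c + 25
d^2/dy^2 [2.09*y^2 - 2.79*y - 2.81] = 4.18000000000000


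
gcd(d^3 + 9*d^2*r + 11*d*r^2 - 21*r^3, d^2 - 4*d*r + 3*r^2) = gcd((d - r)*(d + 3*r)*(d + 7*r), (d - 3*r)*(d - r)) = -d + r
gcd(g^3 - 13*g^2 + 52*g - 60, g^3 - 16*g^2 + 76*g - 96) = g^2 - 8*g + 12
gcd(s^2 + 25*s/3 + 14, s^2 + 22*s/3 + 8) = s + 6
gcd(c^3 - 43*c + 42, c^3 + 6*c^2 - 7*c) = c^2 + 6*c - 7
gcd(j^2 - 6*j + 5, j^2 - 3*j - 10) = j - 5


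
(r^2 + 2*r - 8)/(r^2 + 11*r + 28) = (r - 2)/(r + 7)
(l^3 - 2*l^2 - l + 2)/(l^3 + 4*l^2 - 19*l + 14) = (l + 1)/(l + 7)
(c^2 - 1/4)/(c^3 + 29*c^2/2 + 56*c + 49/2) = (c - 1/2)/(c^2 + 14*c + 49)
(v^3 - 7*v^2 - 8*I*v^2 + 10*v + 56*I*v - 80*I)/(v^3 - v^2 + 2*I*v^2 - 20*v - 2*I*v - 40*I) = (v^2 + v*(-2 - 8*I) + 16*I)/(v^2 + v*(4 + 2*I) + 8*I)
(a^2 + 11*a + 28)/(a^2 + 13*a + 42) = (a + 4)/(a + 6)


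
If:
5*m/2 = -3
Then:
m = -6/5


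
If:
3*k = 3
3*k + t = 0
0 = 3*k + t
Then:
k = 1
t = -3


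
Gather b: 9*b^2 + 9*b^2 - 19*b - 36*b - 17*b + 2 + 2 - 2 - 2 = 18*b^2 - 72*b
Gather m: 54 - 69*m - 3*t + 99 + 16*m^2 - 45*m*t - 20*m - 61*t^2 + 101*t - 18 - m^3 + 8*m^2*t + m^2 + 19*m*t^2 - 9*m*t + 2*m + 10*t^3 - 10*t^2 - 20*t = -m^3 + m^2*(8*t + 17) + m*(19*t^2 - 54*t - 87) + 10*t^3 - 71*t^2 + 78*t + 135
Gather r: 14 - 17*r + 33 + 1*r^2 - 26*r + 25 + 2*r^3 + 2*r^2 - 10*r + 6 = 2*r^3 + 3*r^2 - 53*r + 78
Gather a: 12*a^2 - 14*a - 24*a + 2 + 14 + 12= 12*a^2 - 38*a + 28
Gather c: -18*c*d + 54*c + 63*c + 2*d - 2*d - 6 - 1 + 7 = c*(117 - 18*d)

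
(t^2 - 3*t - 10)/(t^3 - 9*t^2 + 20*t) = (t + 2)/(t*(t - 4))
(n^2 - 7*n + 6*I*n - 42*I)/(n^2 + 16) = (n^2 + n*(-7 + 6*I) - 42*I)/(n^2 + 16)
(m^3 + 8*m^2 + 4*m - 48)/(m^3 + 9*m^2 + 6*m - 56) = (m + 6)/(m + 7)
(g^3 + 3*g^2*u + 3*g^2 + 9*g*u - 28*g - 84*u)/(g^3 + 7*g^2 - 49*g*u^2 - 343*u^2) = (-g^2 - 3*g*u + 4*g + 12*u)/(-g^2 + 49*u^2)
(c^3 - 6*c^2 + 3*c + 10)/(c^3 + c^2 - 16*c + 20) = (c^2 - 4*c - 5)/(c^2 + 3*c - 10)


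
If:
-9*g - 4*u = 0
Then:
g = -4*u/9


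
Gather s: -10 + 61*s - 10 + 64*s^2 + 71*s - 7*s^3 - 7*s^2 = -7*s^3 + 57*s^2 + 132*s - 20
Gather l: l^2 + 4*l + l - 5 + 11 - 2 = l^2 + 5*l + 4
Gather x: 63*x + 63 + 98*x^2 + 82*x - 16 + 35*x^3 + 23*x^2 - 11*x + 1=35*x^3 + 121*x^2 + 134*x + 48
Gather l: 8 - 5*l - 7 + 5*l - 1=0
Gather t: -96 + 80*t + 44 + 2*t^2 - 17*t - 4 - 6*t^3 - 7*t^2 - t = -6*t^3 - 5*t^2 + 62*t - 56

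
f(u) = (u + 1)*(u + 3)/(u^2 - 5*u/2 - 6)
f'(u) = (5/2 - 2*u)*(u + 1)*(u + 3)/(u^2 - 5*u/2 - 6)^2 + (u + 1)/(u^2 - 5*u/2 - 6) + (u + 3)/(u^2 - 5*u/2 - 6) = 2*(-13*u^2 - 36*u - 33)/(4*u^4 - 20*u^3 - 23*u^2 + 120*u + 144)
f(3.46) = -10.76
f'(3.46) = -21.83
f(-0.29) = -0.37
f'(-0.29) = -0.44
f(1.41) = -1.41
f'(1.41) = -0.96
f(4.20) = 32.84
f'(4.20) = -159.10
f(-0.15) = -0.43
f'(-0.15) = -0.44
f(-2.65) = -0.08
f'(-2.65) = -0.25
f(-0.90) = -0.07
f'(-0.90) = -0.64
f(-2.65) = -0.08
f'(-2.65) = -0.25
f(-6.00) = 0.33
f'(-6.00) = -0.07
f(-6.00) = 0.33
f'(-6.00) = -0.07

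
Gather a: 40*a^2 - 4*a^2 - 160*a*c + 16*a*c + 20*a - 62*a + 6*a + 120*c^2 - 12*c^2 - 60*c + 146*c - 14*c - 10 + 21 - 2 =36*a^2 + a*(-144*c - 36) + 108*c^2 + 72*c + 9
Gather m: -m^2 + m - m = -m^2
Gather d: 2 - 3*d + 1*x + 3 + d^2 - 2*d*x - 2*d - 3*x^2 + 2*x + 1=d^2 + d*(-2*x - 5) - 3*x^2 + 3*x + 6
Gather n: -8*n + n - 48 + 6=-7*n - 42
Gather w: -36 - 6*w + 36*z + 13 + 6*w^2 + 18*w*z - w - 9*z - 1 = 6*w^2 + w*(18*z - 7) + 27*z - 24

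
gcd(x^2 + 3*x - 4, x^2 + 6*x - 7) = x - 1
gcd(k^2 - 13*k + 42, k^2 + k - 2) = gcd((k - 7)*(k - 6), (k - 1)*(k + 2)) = 1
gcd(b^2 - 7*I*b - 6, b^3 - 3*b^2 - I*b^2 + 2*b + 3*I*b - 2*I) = b - I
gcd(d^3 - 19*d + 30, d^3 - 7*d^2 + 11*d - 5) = 1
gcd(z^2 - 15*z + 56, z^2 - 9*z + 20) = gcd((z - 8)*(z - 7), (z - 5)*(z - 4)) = 1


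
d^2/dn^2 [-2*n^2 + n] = -4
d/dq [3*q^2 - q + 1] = 6*q - 1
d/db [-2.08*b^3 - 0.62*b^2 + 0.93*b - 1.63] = -6.24*b^2 - 1.24*b + 0.93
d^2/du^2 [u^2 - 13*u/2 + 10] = 2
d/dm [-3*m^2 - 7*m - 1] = -6*m - 7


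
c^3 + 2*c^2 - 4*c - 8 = (c - 2)*(c + 2)^2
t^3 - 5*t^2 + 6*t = t*(t - 3)*(t - 2)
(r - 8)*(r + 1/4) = r^2 - 31*r/4 - 2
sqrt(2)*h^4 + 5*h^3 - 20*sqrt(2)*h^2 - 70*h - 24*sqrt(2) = (h - 3*sqrt(2))*(h + sqrt(2))*(h + 4*sqrt(2))*(sqrt(2)*h + 1)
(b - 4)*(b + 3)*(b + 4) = b^3 + 3*b^2 - 16*b - 48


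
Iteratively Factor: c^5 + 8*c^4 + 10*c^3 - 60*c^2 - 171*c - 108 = (c + 3)*(c^4 + 5*c^3 - 5*c^2 - 45*c - 36) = (c - 3)*(c + 3)*(c^3 + 8*c^2 + 19*c + 12) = (c - 3)*(c + 3)^2*(c^2 + 5*c + 4) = (c - 3)*(c + 1)*(c + 3)^2*(c + 4)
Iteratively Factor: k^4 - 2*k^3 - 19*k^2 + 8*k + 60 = (k - 5)*(k^3 + 3*k^2 - 4*k - 12) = (k - 5)*(k + 2)*(k^2 + k - 6) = (k - 5)*(k - 2)*(k + 2)*(k + 3)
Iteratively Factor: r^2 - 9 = (r + 3)*(r - 3)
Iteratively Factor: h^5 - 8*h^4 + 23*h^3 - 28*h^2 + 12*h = (h - 1)*(h^4 - 7*h^3 + 16*h^2 - 12*h) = h*(h - 1)*(h^3 - 7*h^2 + 16*h - 12) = h*(h - 2)*(h - 1)*(h^2 - 5*h + 6) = h*(h - 2)^2*(h - 1)*(h - 3)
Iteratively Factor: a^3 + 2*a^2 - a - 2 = (a + 2)*(a^2 - 1) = (a + 1)*(a + 2)*(a - 1)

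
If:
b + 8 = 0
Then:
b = -8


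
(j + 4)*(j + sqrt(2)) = j^2 + sqrt(2)*j + 4*j + 4*sqrt(2)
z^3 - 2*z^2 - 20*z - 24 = (z - 6)*(z + 2)^2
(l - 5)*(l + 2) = l^2 - 3*l - 10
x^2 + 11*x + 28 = (x + 4)*(x + 7)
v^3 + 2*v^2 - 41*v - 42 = (v - 6)*(v + 1)*(v + 7)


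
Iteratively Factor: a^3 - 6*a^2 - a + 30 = (a - 3)*(a^2 - 3*a - 10) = (a - 5)*(a - 3)*(a + 2)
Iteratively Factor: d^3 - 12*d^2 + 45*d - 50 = (d - 2)*(d^2 - 10*d + 25) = (d - 5)*(d - 2)*(d - 5)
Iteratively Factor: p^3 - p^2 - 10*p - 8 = (p - 4)*(p^2 + 3*p + 2) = (p - 4)*(p + 2)*(p + 1)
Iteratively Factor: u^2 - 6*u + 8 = (u - 2)*(u - 4)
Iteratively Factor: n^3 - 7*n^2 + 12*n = (n)*(n^2 - 7*n + 12) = n*(n - 3)*(n - 4)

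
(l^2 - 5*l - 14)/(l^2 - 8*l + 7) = (l + 2)/(l - 1)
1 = 1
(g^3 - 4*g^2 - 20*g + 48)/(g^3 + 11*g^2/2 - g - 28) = 2*(g - 6)/(2*g + 7)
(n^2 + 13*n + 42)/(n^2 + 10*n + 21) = (n + 6)/(n + 3)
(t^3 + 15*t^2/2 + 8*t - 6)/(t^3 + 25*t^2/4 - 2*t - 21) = 2*(2*t - 1)/(4*t - 7)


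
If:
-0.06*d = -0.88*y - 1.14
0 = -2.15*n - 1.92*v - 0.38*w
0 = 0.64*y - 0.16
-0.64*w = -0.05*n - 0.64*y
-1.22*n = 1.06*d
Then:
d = 22.67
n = -19.69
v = 22.31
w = -1.29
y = 0.25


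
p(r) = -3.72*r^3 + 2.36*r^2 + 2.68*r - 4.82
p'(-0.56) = -3.46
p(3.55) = -131.99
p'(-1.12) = -16.61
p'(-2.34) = -69.47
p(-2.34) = 49.50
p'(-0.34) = -0.21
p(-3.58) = 186.52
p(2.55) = -44.32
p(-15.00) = 13040.98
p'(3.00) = -83.60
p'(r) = -11.16*r^2 + 4.72*r + 2.68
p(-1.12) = 0.37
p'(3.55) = -121.21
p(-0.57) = -4.89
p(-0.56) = -4.93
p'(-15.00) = -2579.12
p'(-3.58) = -157.25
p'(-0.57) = -3.64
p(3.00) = -75.98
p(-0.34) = -5.31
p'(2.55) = -57.85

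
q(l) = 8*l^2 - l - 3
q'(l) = 16*l - 1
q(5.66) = 247.62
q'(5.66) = 89.56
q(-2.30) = 41.62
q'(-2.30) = -37.80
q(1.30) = 9.22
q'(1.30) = 19.80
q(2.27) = 35.95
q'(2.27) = 35.32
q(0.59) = -0.81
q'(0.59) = 8.44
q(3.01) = 66.47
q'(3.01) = 47.16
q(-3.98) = 127.70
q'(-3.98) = -64.68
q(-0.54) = -0.13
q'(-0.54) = -9.64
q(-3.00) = 72.00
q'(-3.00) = -49.00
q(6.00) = 279.00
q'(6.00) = 95.00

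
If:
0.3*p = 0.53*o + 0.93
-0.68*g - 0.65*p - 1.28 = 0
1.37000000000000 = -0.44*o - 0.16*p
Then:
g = -0.49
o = -2.58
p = -1.46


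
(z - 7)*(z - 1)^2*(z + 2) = z^4 - 7*z^3 - 3*z^2 + 23*z - 14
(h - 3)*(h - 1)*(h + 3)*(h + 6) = h^4 + 5*h^3 - 15*h^2 - 45*h + 54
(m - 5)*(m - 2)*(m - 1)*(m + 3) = m^4 - 5*m^3 - 7*m^2 + 41*m - 30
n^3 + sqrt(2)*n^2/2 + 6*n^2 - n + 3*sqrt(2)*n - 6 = (n + 6)*(n - sqrt(2)/2)*(n + sqrt(2))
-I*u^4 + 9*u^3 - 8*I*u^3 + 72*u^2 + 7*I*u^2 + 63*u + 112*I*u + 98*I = (u + 7)*(u + 2*I)*(u + 7*I)*(-I*u - I)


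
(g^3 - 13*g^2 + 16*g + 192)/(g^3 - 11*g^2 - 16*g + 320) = (g + 3)/(g + 5)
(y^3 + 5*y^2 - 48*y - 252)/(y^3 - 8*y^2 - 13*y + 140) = (y^2 + 12*y + 36)/(y^2 - y - 20)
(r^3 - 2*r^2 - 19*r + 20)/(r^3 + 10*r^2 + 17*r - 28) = (r - 5)/(r + 7)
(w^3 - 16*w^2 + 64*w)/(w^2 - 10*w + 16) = w*(w - 8)/(w - 2)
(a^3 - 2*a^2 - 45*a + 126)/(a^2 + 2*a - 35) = (a^2 - 9*a + 18)/(a - 5)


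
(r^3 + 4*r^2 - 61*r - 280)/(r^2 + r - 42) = (r^2 - 3*r - 40)/(r - 6)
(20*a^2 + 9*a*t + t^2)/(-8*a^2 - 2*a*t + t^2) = (20*a^2 + 9*a*t + t^2)/(-8*a^2 - 2*a*t + t^2)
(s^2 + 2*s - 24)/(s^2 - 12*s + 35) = (s^2 + 2*s - 24)/(s^2 - 12*s + 35)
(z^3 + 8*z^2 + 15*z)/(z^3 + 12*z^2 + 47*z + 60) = z/(z + 4)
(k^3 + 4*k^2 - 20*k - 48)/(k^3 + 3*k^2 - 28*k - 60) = (k - 4)/(k - 5)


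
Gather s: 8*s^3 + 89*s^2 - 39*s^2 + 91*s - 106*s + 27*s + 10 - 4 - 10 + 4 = 8*s^3 + 50*s^2 + 12*s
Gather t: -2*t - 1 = -2*t - 1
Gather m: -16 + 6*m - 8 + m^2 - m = m^2 + 5*m - 24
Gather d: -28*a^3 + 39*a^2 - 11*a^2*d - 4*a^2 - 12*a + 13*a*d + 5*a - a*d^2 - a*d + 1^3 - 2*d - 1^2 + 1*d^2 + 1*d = -28*a^3 + 35*a^2 - 7*a + d^2*(1 - a) + d*(-11*a^2 + 12*a - 1)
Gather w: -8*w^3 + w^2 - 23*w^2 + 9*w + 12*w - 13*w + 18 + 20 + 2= -8*w^3 - 22*w^2 + 8*w + 40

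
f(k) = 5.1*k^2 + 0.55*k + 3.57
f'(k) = 10.2*k + 0.55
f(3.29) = 60.58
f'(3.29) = 34.11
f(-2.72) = 39.81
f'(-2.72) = -27.19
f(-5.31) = 144.45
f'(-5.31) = -53.61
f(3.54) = 69.43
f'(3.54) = 36.66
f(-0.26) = 3.77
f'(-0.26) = -2.10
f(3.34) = 62.30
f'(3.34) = 34.62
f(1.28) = 12.63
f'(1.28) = 13.61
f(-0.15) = 3.60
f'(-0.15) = -0.98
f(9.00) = 421.62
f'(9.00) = 92.35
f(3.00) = 51.12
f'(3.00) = 31.15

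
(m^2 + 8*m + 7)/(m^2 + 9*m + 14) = (m + 1)/(m + 2)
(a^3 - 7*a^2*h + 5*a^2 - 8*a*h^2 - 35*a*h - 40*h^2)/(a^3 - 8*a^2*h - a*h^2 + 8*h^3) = (a + 5)/(a - h)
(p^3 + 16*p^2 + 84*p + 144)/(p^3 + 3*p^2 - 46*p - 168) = (p + 6)/(p - 7)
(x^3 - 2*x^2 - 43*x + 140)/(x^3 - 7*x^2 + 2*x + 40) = (x + 7)/(x + 2)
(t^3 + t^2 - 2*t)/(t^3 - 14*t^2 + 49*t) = (t^2 + t - 2)/(t^2 - 14*t + 49)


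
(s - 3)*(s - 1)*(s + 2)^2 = s^4 - 9*s^2 - 4*s + 12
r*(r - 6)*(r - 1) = r^3 - 7*r^2 + 6*r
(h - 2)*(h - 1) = h^2 - 3*h + 2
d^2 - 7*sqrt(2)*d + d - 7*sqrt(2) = (d + 1)*(d - 7*sqrt(2))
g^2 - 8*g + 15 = (g - 5)*(g - 3)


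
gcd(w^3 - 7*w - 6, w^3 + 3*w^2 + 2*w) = w^2 + 3*w + 2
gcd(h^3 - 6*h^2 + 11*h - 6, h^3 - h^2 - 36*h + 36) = h - 1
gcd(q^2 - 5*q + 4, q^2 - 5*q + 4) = q^2 - 5*q + 4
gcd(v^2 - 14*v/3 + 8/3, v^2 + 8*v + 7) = 1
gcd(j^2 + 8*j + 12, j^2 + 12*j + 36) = j + 6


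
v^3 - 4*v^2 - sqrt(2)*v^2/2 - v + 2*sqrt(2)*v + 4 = (v - 4)*(v - sqrt(2))*(v + sqrt(2)/2)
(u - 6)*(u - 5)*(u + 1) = u^3 - 10*u^2 + 19*u + 30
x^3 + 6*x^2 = x^2*(x + 6)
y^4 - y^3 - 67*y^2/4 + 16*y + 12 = (y - 4)*(y - 3/2)*(y + 1/2)*(y + 4)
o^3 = o^3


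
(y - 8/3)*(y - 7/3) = y^2 - 5*y + 56/9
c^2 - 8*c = c*(c - 8)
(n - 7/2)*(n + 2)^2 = n^3 + n^2/2 - 10*n - 14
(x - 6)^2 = x^2 - 12*x + 36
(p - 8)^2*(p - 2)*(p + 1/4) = p^4 - 71*p^3/4 + 183*p^2/2 - 104*p - 32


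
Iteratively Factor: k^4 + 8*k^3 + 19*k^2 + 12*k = (k + 1)*(k^3 + 7*k^2 + 12*k) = (k + 1)*(k + 4)*(k^2 + 3*k) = (k + 1)*(k + 3)*(k + 4)*(k)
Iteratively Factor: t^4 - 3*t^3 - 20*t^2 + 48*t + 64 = (t - 4)*(t^3 + t^2 - 16*t - 16) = (t - 4)^2*(t^2 + 5*t + 4) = (t - 4)^2*(t + 4)*(t + 1)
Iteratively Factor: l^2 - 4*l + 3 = (l - 1)*(l - 3)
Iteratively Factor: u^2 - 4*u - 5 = (u + 1)*(u - 5)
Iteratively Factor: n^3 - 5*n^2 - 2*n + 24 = (n + 2)*(n^2 - 7*n + 12) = (n - 3)*(n + 2)*(n - 4)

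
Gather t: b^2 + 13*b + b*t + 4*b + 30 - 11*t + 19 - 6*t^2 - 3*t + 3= b^2 + 17*b - 6*t^2 + t*(b - 14) + 52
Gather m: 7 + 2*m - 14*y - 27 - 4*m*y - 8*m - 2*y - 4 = m*(-4*y - 6) - 16*y - 24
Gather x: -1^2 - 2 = -3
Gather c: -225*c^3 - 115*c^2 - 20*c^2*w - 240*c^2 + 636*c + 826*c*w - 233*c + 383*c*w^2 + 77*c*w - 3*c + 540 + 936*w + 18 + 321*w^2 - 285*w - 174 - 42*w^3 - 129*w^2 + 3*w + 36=-225*c^3 + c^2*(-20*w - 355) + c*(383*w^2 + 903*w + 400) - 42*w^3 + 192*w^2 + 654*w + 420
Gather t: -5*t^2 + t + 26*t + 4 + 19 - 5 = -5*t^2 + 27*t + 18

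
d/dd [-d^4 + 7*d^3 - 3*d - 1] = -4*d^3 + 21*d^2 - 3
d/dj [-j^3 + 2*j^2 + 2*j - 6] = -3*j^2 + 4*j + 2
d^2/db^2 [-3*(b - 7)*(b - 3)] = -6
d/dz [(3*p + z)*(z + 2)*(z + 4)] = 6*p*z + 18*p + 3*z^2 + 12*z + 8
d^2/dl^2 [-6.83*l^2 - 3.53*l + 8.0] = -13.6600000000000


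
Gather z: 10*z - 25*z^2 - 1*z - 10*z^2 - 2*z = -35*z^2 + 7*z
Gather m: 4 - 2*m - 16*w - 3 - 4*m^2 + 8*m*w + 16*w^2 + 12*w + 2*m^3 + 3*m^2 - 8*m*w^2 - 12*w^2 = 2*m^3 - m^2 + m*(-8*w^2 + 8*w - 2) + 4*w^2 - 4*w + 1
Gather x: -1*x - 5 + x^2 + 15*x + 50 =x^2 + 14*x + 45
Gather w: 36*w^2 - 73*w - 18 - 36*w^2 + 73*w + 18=0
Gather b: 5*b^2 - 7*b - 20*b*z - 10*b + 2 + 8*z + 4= 5*b^2 + b*(-20*z - 17) + 8*z + 6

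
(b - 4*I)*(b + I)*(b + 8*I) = b^3 + 5*I*b^2 + 28*b + 32*I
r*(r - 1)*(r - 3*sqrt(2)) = r^3 - 3*sqrt(2)*r^2 - r^2 + 3*sqrt(2)*r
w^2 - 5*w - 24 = (w - 8)*(w + 3)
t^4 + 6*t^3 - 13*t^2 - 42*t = t*(t - 3)*(t + 2)*(t + 7)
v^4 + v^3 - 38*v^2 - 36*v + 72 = (v - 6)*(v - 1)*(v + 2)*(v + 6)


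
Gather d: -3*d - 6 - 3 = -3*d - 9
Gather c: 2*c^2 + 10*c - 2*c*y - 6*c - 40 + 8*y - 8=2*c^2 + c*(4 - 2*y) + 8*y - 48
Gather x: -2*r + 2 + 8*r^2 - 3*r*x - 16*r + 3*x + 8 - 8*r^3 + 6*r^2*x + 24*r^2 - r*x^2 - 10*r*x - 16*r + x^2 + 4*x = -8*r^3 + 32*r^2 - 34*r + x^2*(1 - r) + x*(6*r^2 - 13*r + 7) + 10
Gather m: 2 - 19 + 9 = -8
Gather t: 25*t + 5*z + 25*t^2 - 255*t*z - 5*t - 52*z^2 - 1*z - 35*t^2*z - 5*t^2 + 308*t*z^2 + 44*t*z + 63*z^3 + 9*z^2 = t^2*(20 - 35*z) + t*(308*z^2 - 211*z + 20) + 63*z^3 - 43*z^2 + 4*z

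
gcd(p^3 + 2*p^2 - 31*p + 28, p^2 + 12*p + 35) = p + 7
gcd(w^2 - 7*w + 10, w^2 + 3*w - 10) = w - 2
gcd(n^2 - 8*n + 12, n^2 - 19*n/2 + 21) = n - 6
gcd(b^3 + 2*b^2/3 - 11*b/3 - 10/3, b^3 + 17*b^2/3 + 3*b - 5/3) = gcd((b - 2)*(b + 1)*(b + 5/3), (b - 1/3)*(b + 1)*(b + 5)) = b + 1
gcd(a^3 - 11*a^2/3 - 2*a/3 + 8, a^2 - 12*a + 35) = 1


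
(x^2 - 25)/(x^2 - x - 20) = (x + 5)/(x + 4)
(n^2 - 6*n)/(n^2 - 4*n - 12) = n/(n + 2)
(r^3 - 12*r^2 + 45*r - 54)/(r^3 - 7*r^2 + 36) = (r - 3)/(r + 2)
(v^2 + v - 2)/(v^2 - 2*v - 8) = (v - 1)/(v - 4)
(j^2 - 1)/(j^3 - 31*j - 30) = (j - 1)/(j^2 - j - 30)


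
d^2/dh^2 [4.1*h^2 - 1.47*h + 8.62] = 8.20000000000000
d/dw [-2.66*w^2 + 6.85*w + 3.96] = 6.85 - 5.32*w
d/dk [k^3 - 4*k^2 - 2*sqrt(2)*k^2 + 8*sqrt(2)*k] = 3*k^2 - 8*k - 4*sqrt(2)*k + 8*sqrt(2)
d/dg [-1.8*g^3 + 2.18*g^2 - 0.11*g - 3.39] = -5.4*g^2 + 4.36*g - 0.11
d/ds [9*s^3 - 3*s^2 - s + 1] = 27*s^2 - 6*s - 1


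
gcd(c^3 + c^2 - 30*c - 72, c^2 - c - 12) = c + 3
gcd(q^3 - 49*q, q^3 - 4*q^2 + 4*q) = q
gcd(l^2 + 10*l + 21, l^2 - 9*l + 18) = 1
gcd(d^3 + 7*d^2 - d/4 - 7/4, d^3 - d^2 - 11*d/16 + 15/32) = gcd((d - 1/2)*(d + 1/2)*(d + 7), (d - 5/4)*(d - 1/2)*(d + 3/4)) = d - 1/2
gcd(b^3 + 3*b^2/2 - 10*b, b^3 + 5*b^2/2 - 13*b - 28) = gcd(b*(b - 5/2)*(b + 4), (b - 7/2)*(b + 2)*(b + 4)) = b + 4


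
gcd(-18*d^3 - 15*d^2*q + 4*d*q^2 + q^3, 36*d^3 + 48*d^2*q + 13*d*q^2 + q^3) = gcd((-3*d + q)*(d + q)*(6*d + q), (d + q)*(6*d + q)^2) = 6*d^2 + 7*d*q + q^2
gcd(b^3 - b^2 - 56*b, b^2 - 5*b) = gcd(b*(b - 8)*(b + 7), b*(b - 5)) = b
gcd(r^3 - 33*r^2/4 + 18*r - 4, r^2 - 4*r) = r - 4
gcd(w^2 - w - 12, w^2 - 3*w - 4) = w - 4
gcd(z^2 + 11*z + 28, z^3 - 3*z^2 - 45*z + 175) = z + 7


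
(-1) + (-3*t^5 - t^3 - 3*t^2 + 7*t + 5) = -3*t^5 - t^3 - 3*t^2 + 7*t + 4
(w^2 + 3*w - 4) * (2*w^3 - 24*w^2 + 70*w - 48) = 2*w^5 - 18*w^4 - 10*w^3 + 258*w^2 - 424*w + 192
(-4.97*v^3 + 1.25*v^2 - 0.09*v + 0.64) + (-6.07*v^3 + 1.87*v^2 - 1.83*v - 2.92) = -11.04*v^3 + 3.12*v^2 - 1.92*v - 2.28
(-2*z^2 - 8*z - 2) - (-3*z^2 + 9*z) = z^2 - 17*z - 2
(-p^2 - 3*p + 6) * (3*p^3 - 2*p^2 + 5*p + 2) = -3*p^5 - 7*p^4 + 19*p^3 - 29*p^2 + 24*p + 12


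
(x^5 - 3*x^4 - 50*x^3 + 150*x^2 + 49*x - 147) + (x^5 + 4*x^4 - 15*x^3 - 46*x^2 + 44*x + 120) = 2*x^5 + x^4 - 65*x^3 + 104*x^2 + 93*x - 27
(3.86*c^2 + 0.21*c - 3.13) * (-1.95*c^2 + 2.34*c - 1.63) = -7.527*c^4 + 8.6229*c^3 + 0.3031*c^2 - 7.6665*c + 5.1019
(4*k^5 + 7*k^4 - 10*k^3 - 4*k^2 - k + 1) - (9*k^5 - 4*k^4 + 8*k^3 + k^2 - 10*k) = -5*k^5 + 11*k^4 - 18*k^3 - 5*k^2 + 9*k + 1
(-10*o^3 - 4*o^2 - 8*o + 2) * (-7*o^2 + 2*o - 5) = 70*o^5 + 8*o^4 + 98*o^3 - 10*o^2 + 44*o - 10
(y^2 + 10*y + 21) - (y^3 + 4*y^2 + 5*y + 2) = -y^3 - 3*y^2 + 5*y + 19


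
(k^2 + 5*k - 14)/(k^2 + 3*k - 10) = (k + 7)/(k + 5)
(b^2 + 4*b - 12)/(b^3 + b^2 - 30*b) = (b - 2)/(b*(b - 5))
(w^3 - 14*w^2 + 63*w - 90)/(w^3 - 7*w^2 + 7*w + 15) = (w - 6)/(w + 1)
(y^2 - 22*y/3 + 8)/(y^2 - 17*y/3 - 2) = (3*y - 4)/(3*y + 1)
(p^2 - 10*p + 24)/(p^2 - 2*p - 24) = (p - 4)/(p + 4)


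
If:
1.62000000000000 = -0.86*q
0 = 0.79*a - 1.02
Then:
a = 1.29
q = -1.88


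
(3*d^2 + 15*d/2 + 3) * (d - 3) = 3*d^3 - 3*d^2/2 - 39*d/2 - 9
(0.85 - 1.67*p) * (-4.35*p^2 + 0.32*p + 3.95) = 7.2645*p^3 - 4.2319*p^2 - 6.3245*p + 3.3575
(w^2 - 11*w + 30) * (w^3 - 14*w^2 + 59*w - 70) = w^5 - 25*w^4 + 243*w^3 - 1139*w^2 + 2540*w - 2100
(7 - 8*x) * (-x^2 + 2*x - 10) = 8*x^3 - 23*x^2 + 94*x - 70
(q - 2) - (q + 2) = -4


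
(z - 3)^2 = z^2 - 6*z + 9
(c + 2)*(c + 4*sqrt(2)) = c^2 + 2*c + 4*sqrt(2)*c + 8*sqrt(2)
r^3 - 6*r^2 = r^2*(r - 6)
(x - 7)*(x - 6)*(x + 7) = x^3 - 6*x^2 - 49*x + 294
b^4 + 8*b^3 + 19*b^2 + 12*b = b*(b + 1)*(b + 3)*(b + 4)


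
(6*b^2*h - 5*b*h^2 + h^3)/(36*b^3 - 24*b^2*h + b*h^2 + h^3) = h/(6*b + h)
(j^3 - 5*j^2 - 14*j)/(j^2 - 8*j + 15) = j*(j^2 - 5*j - 14)/(j^2 - 8*j + 15)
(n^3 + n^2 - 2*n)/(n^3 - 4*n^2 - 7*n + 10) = n/(n - 5)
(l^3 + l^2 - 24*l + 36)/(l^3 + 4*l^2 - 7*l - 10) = (l^2 + 3*l - 18)/(l^2 + 6*l + 5)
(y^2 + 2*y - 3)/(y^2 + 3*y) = (y - 1)/y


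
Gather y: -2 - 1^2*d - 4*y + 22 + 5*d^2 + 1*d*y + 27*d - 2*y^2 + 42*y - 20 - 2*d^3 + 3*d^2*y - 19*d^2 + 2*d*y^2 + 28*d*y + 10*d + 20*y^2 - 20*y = -2*d^3 - 14*d^2 + 36*d + y^2*(2*d + 18) + y*(3*d^2 + 29*d + 18)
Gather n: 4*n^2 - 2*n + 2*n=4*n^2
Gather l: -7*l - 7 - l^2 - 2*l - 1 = -l^2 - 9*l - 8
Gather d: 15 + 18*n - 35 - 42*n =-24*n - 20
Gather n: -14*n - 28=-14*n - 28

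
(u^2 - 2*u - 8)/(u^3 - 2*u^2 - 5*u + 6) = (u - 4)/(u^2 - 4*u + 3)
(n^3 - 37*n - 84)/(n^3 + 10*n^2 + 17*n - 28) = (n^2 - 4*n - 21)/(n^2 + 6*n - 7)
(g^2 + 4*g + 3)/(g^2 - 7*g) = (g^2 + 4*g + 3)/(g*(g - 7))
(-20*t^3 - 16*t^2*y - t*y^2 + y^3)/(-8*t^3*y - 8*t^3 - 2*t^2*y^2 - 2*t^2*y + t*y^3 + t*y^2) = (-10*t^2 - 3*t*y + y^2)/(t*(-4*t*y - 4*t + y^2 + y))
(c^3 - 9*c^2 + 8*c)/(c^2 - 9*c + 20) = c*(c^2 - 9*c + 8)/(c^2 - 9*c + 20)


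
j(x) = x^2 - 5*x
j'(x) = 2*x - 5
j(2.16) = -6.13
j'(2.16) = -0.68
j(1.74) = -5.67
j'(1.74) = -1.52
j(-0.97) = 5.79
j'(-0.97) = -6.94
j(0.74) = -3.15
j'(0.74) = -3.52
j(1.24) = -4.66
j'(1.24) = -2.52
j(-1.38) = 8.80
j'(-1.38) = -7.76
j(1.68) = -5.58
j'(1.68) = -1.64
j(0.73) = -3.12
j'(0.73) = -3.54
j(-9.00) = 126.00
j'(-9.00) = -23.00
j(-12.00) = 204.00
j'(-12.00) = -29.00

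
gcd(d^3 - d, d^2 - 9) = 1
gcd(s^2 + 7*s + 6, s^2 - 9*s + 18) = 1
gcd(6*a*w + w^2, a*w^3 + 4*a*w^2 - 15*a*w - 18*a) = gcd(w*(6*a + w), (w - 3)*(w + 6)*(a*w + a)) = 1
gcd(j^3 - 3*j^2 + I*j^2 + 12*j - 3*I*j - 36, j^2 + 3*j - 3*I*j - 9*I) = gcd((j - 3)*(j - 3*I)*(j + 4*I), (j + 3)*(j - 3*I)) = j - 3*I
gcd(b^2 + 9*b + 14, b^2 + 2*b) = b + 2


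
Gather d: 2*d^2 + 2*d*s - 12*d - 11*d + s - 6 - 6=2*d^2 + d*(2*s - 23) + s - 12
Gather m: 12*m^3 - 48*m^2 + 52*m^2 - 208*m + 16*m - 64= 12*m^3 + 4*m^2 - 192*m - 64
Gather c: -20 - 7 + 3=-24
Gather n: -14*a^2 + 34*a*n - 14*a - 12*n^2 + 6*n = -14*a^2 - 14*a - 12*n^2 + n*(34*a + 6)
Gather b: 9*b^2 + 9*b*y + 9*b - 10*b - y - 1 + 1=9*b^2 + b*(9*y - 1) - y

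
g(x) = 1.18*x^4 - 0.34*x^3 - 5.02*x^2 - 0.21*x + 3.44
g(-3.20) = 87.58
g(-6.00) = 1426.70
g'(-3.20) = -133.19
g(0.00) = 3.44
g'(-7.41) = -1902.24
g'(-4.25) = -338.30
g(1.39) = -3.06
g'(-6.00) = -996.21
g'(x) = 4.72*x^3 - 1.02*x^2 - 10.04*x - 0.21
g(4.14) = 239.05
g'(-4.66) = -453.21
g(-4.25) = 324.74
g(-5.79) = 1228.52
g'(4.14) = 275.66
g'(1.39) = -3.46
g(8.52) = 5644.82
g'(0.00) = -0.21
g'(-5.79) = -892.45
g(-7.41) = 3425.27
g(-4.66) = 486.26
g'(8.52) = 2759.39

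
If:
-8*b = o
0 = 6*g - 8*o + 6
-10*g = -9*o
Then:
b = -15/52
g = 27/13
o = 30/13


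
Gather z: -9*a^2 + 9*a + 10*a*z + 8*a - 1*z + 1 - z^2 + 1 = -9*a^2 + 17*a - z^2 + z*(10*a - 1) + 2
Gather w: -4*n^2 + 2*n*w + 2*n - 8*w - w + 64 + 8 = -4*n^2 + 2*n + w*(2*n - 9) + 72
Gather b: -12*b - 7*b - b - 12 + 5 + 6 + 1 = -20*b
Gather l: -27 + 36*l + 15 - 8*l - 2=28*l - 14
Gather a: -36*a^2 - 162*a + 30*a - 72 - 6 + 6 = -36*a^2 - 132*a - 72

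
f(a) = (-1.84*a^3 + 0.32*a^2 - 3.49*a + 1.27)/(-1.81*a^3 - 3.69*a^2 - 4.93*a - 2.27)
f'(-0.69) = 11760.79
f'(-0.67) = 1754.16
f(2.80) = 0.55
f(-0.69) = -145.37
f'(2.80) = 0.09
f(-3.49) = 2.04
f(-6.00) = 1.51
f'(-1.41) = 4.54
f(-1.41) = 4.95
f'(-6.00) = 0.10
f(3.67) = 0.62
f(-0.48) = -5.82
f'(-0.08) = 3.77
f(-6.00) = 1.51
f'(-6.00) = 0.10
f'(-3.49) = 0.41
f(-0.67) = -54.53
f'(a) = (-5.52*a^2 + 0.64*a - 3.49)/(-1.81*a^3 - 3.69*a^2 - 4.93*a - 2.27) + (5.43*a^2 + 7.38*a + 4.93)*(-1.84*a^3 + 0.32*a^2 - 3.49*a + 1.27)/(-1.81*a^3 - 3.69*a^2 - 4.93*a - 2.27)^2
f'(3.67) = 0.07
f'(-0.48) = 36.90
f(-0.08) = -0.82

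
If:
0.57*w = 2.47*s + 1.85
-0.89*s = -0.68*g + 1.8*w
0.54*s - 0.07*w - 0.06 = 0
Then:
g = 24.10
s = 1.21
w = 8.50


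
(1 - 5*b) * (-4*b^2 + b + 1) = 20*b^3 - 9*b^2 - 4*b + 1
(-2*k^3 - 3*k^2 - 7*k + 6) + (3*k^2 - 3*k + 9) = -2*k^3 - 10*k + 15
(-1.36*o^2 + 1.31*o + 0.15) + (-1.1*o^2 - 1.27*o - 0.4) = -2.46*o^2 + 0.04*o - 0.25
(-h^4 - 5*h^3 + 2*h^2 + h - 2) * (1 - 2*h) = 2*h^5 + 9*h^4 - 9*h^3 + 5*h - 2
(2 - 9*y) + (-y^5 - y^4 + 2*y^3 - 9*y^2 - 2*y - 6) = -y^5 - y^4 + 2*y^3 - 9*y^2 - 11*y - 4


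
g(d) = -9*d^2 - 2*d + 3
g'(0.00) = -2.00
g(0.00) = 3.00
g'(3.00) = -56.00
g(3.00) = -84.00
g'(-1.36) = 22.48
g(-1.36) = -10.93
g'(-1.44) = 23.92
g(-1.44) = -12.78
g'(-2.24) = 38.32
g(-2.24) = -37.68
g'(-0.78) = 12.04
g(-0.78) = -0.92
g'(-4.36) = 76.48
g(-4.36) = -159.37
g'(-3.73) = 65.14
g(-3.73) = -114.76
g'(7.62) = -139.16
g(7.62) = -534.82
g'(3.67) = -68.06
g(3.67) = -125.56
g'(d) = -18*d - 2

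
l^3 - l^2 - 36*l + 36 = (l - 6)*(l - 1)*(l + 6)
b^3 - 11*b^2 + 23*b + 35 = (b - 7)*(b - 5)*(b + 1)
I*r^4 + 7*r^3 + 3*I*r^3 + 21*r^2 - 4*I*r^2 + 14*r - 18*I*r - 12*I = (r + 2)*(r - 6*I)*(r - I)*(I*r + I)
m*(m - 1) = m^2 - m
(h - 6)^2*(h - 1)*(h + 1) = h^4 - 12*h^3 + 35*h^2 + 12*h - 36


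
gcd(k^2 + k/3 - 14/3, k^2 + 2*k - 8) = k - 2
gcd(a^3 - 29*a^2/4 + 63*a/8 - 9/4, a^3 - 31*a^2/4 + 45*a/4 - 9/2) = a^2 - 27*a/4 + 9/2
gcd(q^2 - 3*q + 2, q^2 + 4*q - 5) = q - 1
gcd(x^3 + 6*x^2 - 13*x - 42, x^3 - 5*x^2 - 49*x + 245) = x + 7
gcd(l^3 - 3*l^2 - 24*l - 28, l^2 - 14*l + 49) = l - 7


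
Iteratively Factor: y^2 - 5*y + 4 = (y - 4)*(y - 1)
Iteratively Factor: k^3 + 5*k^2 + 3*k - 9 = (k + 3)*(k^2 + 2*k - 3) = (k + 3)^2*(k - 1)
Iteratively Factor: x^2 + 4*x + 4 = (x + 2)*(x + 2)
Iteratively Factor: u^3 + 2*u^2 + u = (u + 1)*(u^2 + u) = (u + 1)^2*(u)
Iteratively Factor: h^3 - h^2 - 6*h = (h + 2)*(h^2 - 3*h) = h*(h + 2)*(h - 3)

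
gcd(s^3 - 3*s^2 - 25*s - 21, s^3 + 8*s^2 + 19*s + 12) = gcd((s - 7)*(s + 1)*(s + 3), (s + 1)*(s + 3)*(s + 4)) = s^2 + 4*s + 3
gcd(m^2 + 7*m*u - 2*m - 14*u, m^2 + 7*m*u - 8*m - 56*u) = m + 7*u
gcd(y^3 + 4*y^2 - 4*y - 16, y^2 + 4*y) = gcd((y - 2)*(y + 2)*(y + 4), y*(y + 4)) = y + 4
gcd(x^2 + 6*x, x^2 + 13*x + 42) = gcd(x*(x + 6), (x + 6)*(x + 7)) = x + 6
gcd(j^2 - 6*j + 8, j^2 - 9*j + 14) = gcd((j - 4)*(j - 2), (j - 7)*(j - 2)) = j - 2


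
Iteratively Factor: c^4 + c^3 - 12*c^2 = (c - 3)*(c^3 + 4*c^2) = (c - 3)*(c + 4)*(c^2) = c*(c - 3)*(c + 4)*(c)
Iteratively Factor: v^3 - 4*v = (v - 2)*(v^2 + 2*v) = v*(v - 2)*(v + 2)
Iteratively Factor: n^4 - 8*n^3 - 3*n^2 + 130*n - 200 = (n - 5)*(n^3 - 3*n^2 - 18*n + 40) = (n - 5)*(n + 4)*(n^2 - 7*n + 10) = (n - 5)^2*(n + 4)*(n - 2)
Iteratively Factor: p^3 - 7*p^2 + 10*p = (p)*(p^2 - 7*p + 10) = p*(p - 2)*(p - 5)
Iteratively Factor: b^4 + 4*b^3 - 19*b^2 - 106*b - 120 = (b + 2)*(b^3 + 2*b^2 - 23*b - 60) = (b - 5)*(b + 2)*(b^2 + 7*b + 12) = (b - 5)*(b + 2)*(b + 3)*(b + 4)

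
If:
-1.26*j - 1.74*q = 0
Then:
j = -1.38095238095238*q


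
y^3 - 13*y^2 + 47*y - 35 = (y - 7)*(y - 5)*(y - 1)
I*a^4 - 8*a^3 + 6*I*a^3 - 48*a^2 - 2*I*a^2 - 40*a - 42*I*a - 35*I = (a + 5)*(a + I)*(a + 7*I)*(I*a + I)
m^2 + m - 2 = (m - 1)*(m + 2)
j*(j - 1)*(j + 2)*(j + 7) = j^4 + 8*j^3 + 5*j^2 - 14*j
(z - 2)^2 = z^2 - 4*z + 4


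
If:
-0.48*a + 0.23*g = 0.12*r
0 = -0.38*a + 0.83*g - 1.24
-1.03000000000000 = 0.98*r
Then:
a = 1.25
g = 2.07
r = -1.05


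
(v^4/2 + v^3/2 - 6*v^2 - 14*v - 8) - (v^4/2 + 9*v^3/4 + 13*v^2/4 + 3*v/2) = -7*v^3/4 - 37*v^2/4 - 31*v/2 - 8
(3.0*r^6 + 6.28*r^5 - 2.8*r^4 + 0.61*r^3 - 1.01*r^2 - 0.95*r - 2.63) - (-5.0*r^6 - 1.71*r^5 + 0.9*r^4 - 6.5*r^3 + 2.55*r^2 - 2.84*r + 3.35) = 8.0*r^6 + 7.99*r^5 - 3.7*r^4 + 7.11*r^3 - 3.56*r^2 + 1.89*r - 5.98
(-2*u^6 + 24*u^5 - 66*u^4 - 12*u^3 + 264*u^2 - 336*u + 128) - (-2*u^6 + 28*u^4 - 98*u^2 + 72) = 24*u^5 - 94*u^4 - 12*u^3 + 362*u^2 - 336*u + 56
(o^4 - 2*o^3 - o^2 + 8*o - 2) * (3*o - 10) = 3*o^5 - 16*o^4 + 17*o^3 + 34*o^2 - 86*o + 20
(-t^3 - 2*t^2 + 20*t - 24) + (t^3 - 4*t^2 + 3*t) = -6*t^2 + 23*t - 24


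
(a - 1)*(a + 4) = a^2 + 3*a - 4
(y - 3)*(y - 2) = y^2 - 5*y + 6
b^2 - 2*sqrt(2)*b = b*(b - 2*sqrt(2))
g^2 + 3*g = g*(g + 3)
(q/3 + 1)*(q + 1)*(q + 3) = q^3/3 + 7*q^2/3 + 5*q + 3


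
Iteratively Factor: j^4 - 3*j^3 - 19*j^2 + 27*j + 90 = (j - 3)*(j^3 - 19*j - 30) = (j - 3)*(j + 3)*(j^2 - 3*j - 10) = (j - 3)*(j + 2)*(j + 3)*(j - 5)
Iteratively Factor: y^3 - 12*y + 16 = (y + 4)*(y^2 - 4*y + 4) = (y - 2)*(y + 4)*(y - 2)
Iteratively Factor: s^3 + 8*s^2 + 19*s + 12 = (s + 4)*(s^2 + 4*s + 3) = (s + 3)*(s + 4)*(s + 1)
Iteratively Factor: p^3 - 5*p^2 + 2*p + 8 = (p - 2)*(p^2 - 3*p - 4) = (p - 2)*(p + 1)*(p - 4)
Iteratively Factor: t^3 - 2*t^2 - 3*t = (t)*(t^2 - 2*t - 3) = t*(t + 1)*(t - 3)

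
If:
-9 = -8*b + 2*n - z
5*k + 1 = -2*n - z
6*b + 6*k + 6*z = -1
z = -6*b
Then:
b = 53/126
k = 122/63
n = -257/63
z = -53/21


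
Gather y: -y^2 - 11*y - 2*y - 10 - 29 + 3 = -y^2 - 13*y - 36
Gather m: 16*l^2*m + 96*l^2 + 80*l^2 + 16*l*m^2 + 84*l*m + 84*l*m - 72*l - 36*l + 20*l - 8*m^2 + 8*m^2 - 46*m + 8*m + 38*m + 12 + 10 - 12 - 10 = 176*l^2 + 16*l*m^2 - 88*l + m*(16*l^2 + 168*l)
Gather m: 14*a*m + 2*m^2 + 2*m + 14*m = 2*m^2 + m*(14*a + 16)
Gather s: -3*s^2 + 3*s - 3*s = -3*s^2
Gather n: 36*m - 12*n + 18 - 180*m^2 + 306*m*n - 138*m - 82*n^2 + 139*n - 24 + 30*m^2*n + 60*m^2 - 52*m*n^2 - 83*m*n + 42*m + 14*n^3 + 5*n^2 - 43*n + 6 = -120*m^2 - 60*m + 14*n^3 + n^2*(-52*m - 77) + n*(30*m^2 + 223*m + 84)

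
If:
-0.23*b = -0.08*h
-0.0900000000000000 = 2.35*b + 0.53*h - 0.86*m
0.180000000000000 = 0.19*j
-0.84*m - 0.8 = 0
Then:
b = -0.23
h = -0.67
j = 0.95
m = -0.95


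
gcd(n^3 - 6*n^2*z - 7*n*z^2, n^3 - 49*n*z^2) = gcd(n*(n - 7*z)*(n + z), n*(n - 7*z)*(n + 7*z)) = -n^2 + 7*n*z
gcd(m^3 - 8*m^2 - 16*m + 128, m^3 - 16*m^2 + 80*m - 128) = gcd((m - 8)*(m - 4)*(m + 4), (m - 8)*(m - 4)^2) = m^2 - 12*m + 32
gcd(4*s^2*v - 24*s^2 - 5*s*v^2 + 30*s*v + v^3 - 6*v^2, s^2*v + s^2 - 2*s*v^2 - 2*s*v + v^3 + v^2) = s - v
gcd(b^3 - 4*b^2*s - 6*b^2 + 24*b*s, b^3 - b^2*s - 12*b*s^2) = -b^2 + 4*b*s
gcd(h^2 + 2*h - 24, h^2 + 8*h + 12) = h + 6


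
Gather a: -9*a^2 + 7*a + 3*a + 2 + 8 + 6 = -9*a^2 + 10*a + 16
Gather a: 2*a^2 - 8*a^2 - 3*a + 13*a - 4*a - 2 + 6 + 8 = -6*a^2 + 6*a + 12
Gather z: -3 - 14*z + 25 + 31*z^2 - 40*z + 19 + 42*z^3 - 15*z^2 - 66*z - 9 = 42*z^3 + 16*z^2 - 120*z + 32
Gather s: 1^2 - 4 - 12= -15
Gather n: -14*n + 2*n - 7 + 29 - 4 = 18 - 12*n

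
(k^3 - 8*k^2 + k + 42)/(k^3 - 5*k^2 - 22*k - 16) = (k^2 - 10*k + 21)/(k^2 - 7*k - 8)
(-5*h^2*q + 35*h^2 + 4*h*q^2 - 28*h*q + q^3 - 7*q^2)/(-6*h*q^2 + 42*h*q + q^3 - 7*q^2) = (-5*h^2 + 4*h*q + q^2)/(q*(-6*h + q))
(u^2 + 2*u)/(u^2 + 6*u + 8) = u/(u + 4)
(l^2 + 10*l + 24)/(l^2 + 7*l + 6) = (l + 4)/(l + 1)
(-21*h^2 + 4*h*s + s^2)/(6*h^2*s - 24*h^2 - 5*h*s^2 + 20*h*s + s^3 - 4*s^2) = (7*h + s)/(-2*h*s + 8*h + s^2 - 4*s)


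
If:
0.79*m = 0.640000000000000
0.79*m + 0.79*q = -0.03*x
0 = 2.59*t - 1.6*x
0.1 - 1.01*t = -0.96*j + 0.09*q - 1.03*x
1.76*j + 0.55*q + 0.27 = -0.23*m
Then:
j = -0.01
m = 0.81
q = -0.80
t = -0.25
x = -0.40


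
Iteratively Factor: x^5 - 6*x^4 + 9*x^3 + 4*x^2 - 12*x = (x - 3)*(x^4 - 3*x^3 + 4*x) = (x - 3)*(x - 2)*(x^3 - x^2 - 2*x) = (x - 3)*(x - 2)^2*(x^2 + x) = x*(x - 3)*(x - 2)^2*(x + 1)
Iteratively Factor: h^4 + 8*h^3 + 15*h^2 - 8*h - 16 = (h + 1)*(h^3 + 7*h^2 + 8*h - 16) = (h + 1)*(h + 4)*(h^2 + 3*h - 4) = (h + 1)*(h + 4)^2*(h - 1)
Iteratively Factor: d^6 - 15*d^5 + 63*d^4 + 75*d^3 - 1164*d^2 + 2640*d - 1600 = (d - 4)*(d^5 - 11*d^4 + 19*d^3 + 151*d^2 - 560*d + 400) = (d - 4)^2*(d^4 - 7*d^3 - 9*d^2 + 115*d - 100) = (d - 5)*(d - 4)^2*(d^3 - 2*d^2 - 19*d + 20) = (d - 5)*(d - 4)^2*(d - 1)*(d^2 - d - 20) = (d - 5)^2*(d - 4)^2*(d - 1)*(d + 4)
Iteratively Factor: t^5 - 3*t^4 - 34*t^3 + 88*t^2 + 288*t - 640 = (t + 4)*(t^4 - 7*t^3 - 6*t^2 + 112*t - 160) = (t - 5)*(t + 4)*(t^3 - 2*t^2 - 16*t + 32) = (t - 5)*(t - 4)*(t + 4)*(t^2 + 2*t - 8) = (t - 5)*(t - 4)*(t + 4)^2*(t - 2)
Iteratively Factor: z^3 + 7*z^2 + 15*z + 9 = (z + 3)*(z^2 + 4*z + 3) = (z + 3)^2*(z + 1)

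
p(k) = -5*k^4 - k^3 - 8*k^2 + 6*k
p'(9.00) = -14961.00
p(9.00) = -34128.00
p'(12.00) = -35178.00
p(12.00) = -106488.00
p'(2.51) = -369.33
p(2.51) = -249.61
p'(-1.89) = 160.55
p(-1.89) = -96.97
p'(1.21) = -53.18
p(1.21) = -16.94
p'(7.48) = -8651.71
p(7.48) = -16473.47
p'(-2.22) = 245.56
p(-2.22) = -163.25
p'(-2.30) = 270.27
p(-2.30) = -183.87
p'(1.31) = -65.07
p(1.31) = -22.84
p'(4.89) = -2482.58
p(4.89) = -3137.83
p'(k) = -20*k^3 - 3*k^2 - 16*k + 6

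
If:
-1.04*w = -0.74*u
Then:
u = 1.40540540540541*w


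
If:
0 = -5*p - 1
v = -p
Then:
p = -1/5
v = 1/5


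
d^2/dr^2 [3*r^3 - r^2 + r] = 18*r - 2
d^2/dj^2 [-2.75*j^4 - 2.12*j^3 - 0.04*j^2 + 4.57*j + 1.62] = -33.0*j^2 - 12.72*j - 0.08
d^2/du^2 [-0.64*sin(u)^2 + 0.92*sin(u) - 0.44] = -0.92*sin(u) - 1.28*cos(2*u)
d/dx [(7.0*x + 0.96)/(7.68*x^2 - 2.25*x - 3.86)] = (53.76*x^2 - 15.75*x - (7.0*x + 0.96)*(15.36*x - 2.25) - 27.02)/(-7.68*x^2 + 2.25*x + 3.86)^2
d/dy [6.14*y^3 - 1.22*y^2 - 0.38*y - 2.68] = 18.42*y^2 - 2.44*y - 0.38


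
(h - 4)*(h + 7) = h^2 + 3*h - 28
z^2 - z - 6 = (z - 3)*(z + 2)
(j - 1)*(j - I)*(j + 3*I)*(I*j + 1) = I*j^4 - j^3 - I*j^3 + j^2 + 5*I*j^2 + 3*j - 5*I*j - 3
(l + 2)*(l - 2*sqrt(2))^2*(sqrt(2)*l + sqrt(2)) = sqrt(2)*l^4 - 8*l^3 + 3*sqrt(2)*l^3 - 24*l^2 + 10*sqrt(2)*l^2 - 16*l + 24*sqrt(2)*l + 16*sqrt(2)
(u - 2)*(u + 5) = u^2 + 3*u - 10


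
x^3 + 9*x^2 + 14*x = x*(x + 2)*(x + 7)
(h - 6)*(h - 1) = h^2 - 7*h + 6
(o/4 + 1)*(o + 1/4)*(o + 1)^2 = o^4/4 + 25*o^3/16 + 21*o^2/8 + 25*o/16 + 1/4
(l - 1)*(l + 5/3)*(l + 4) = l^3 + 14*l^2/3 + l - 20/3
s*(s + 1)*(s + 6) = s^3 + 7*s^2 + 6*s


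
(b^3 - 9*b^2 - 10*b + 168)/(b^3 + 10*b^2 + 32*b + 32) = (b^2 - 13*b + 42)/(b^2 + 6*b + 8)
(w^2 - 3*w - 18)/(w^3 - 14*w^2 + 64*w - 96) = (w + 3)/(w^2 - 8*w + 16)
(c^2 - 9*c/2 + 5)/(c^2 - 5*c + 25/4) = 2*(c - 2)/(2*c - 5)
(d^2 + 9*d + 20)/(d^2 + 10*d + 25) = (d + 4)/(d + 5)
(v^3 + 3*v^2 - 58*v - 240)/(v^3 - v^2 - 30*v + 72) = (v^2 - 3*v - 40)/(v^2 - 7*v + 12)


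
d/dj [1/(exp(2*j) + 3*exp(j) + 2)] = (-2*exp(j) - 3)*exp(j)/(exp(2*j) + 3*exp(j) + 2)^2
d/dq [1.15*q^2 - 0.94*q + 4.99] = 2.3*q - 0.94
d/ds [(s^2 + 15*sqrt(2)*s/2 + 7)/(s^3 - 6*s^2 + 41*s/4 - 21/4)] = 2*((4*s + 15*sqrt(2))*(4*s^3 - 24*s^2 + 41*s - 21) - (2*s^2 + 15*sqrt(2)*s + 14)*(12*s^2 - 48*s + 41))/(4*s^3 - 24*s^2 + 41*s - 21)^2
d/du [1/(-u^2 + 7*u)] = (2*u - 7)/(u^2*(u - 7)^2)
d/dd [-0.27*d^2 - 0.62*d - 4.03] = -0.54*d - 0.62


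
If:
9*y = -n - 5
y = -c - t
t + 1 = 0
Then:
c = 1 - y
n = -9*y - 5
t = -1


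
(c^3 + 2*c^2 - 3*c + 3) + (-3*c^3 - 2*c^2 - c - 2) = -2*c^3 - 4*c + 1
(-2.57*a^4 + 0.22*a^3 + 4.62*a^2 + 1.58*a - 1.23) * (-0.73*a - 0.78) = 1.8761*a^5 + 1.844*a^4 - 3.5442*a^3 - 4.757*a^2 - 0.3345*a + 0.9594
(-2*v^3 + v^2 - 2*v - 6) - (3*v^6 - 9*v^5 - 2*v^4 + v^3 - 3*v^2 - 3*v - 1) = -3*v^6 + 9*v^5 + 2*v^4 - 3*v^3 + 4*v^2 + v - 5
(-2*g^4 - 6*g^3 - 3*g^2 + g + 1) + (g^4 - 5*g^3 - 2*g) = -g^4 - 11*g^3 - 3*g^2 - g + 1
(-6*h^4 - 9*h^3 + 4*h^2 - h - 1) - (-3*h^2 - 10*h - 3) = -6*h^4 - 9*h^3 + 7*h^2 + 9*h + 2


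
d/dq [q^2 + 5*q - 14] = 2*q + 5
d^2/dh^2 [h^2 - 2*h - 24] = 2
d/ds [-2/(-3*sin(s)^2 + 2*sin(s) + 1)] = 4*(1 - 3*sin(s))*cos(s)/(-3*sin(s)^2 + 2*sin(s) + 1)^2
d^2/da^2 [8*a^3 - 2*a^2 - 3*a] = 48*a - 4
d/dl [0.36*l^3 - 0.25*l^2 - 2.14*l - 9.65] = 1.08*l^2 - 0.5*l - 2.14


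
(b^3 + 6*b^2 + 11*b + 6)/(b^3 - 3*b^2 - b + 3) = (b^2 + 5*b + 6)/(b^2 - 4*b + 3)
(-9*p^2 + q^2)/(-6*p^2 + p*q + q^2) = (3*p - q)/(2*p - q)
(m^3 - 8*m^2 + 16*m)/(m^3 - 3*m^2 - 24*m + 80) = m/(m + 5)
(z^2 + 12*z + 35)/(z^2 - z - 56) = (z + 5)/(z - 8)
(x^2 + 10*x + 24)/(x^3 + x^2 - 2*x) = (x^2 + 10*x + 24)/(x*(x^2 + x - 2))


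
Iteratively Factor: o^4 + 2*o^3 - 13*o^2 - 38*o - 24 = (o - 4)*(o^3 + 6*o^2 + 11*o + 6) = (o - 4)*(o + 2)*(o^2 + 4*o + 3) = (o - 4)*(o + 1)*(o + 2)*(o + 3)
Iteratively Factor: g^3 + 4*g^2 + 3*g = (g)*(g^2 + 4*g + 3) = g*(g + 3)*(g + 1)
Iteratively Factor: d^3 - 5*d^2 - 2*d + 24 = (d - 4)*(d^2 - d - 6) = (d - 4)*(d + 2)*(d - 3)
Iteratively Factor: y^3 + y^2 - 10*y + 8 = (y - 1)*(y^2 + 2*y - 8) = (y - 2)*(y - 1)*(y + 4)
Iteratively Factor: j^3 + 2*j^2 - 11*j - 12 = (j + 1)*(j^2 + j - 12) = (j + 1)*(j + 4)*(j - 3)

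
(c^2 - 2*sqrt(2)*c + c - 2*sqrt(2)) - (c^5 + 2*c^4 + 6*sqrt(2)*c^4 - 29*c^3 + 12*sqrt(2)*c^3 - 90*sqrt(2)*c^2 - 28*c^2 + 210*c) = -c^5 - 6*sqrt(2)*c^4 - 2*c^4 - 12*sqrt(2)*c^3 + 29*c^3 + 29*c^2 + 90*sqrt(2)*c^2 - 209*c - 2*sqrt(2)*c - 2*sqrt(2)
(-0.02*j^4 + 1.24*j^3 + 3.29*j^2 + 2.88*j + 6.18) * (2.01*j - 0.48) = -0.0402*j^5 + 2.502*j^4 + 6.0177*j^3 + 4.2096*j^2 + 11.0394*j - 2.9664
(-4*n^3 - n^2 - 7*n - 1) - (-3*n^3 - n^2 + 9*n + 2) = -n^3 - 16*n - 3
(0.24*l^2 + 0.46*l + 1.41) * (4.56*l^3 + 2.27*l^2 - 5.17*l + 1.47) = 1.0944*l^5 + 2.6424*l^4 + 6.233*l^3 + 1.1753*l^2 - 6.6135*l + 2.0727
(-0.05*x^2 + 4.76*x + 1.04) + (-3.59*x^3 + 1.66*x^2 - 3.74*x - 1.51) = -3.59*x^3 + 1.61*x^2 + 1.02*x - 0.47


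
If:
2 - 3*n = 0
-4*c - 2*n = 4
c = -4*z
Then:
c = -4/3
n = 2/3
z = 1/3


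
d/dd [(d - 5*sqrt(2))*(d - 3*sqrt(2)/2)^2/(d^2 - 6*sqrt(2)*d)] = (d^4 - 12*sqrt(2)*d^3 + 123*d^2/2 + 45*sqrt(2)*d - 270)/(d^2*(d^2 - 12*sqrt(2)*d + 72))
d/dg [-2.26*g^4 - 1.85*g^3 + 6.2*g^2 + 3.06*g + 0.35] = -9.04*g^3 - 5.55*g^2 + 12.4*g + 3.06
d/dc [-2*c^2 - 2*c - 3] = -4*c - 2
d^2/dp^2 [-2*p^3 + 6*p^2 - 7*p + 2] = 12 - 12*p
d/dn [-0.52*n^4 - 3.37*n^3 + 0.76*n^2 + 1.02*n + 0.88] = -2.08*n^3 - 10.11*n^2 + 1.52*n + 1.02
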